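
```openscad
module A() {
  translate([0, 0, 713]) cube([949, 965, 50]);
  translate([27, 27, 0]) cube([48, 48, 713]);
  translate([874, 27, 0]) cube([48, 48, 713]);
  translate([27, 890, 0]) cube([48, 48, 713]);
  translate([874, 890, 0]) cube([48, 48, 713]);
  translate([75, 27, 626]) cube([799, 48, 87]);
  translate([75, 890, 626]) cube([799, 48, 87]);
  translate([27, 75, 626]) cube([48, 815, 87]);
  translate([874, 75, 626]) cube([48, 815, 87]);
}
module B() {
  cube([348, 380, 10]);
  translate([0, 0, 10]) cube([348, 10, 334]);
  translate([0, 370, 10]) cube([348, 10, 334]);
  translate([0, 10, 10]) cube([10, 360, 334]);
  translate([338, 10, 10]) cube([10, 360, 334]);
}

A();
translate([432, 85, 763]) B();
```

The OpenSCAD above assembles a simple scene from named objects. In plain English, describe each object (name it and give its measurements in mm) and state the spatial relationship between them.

A is a rectangular dining table. The top is 949×965×50 mm with its upper surface at z = 763 mm. It stands on four 48×48 mm square legs, each inset 27 mm from the nearest pair of top edges, running from the floor to the underside of the top. Four apron rails, 48 mm thick and 87 mm tall, run between adjacent legs with their top edges flush with the underside of the top and their outer faces flush with the legs' outer faces.

B is an open-topped rectangular box: outside dimensions 348×380×344 mm, with a uniform wall and base thickness of 10 mm. The base is a full 348×380 slab on the floor; four walls sit on top of the base. The front and back walls (the −y and +y sides) span the full width; the two side walls fit between them.

The open box is on top of the table.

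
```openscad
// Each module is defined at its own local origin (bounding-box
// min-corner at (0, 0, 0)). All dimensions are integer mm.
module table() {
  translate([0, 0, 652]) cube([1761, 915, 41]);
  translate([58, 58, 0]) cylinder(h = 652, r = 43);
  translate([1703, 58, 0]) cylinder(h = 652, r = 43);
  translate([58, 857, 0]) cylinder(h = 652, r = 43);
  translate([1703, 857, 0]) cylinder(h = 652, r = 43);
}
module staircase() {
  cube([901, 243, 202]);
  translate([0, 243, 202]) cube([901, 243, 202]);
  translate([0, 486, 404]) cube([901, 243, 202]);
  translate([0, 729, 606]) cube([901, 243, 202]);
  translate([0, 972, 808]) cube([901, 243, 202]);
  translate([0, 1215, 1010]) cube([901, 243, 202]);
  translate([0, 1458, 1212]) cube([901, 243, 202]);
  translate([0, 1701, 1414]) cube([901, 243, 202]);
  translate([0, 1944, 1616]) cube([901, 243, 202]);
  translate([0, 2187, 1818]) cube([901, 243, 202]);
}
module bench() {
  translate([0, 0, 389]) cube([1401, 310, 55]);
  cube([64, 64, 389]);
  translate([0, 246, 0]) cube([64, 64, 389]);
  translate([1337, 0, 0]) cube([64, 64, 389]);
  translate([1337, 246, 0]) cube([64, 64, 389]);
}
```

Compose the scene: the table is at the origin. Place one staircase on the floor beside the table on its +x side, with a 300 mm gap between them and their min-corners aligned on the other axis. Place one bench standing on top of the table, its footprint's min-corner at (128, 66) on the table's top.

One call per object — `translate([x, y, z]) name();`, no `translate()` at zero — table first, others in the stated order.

table();
translate([2061, 0, 0]) staircase();
translate([128, 66, 693]) bench();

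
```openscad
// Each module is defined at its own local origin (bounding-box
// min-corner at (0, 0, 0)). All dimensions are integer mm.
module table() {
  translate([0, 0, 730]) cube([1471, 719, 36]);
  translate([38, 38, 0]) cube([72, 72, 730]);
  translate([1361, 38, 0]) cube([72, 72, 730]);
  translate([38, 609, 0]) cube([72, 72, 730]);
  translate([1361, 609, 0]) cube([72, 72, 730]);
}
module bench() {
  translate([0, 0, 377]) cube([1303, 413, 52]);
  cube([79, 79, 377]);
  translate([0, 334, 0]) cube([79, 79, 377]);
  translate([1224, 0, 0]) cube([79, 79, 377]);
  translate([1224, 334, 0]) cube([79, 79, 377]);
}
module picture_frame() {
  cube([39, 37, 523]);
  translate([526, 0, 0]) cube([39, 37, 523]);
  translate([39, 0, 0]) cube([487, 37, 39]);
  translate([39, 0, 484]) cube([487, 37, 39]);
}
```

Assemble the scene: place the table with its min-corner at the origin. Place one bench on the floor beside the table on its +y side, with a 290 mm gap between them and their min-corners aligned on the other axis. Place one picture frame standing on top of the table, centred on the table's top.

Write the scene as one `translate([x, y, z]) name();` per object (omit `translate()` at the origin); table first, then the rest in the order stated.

table();
translate([0, 1009, 0]) bench();
translate([453, 341, 766]) picture_frame();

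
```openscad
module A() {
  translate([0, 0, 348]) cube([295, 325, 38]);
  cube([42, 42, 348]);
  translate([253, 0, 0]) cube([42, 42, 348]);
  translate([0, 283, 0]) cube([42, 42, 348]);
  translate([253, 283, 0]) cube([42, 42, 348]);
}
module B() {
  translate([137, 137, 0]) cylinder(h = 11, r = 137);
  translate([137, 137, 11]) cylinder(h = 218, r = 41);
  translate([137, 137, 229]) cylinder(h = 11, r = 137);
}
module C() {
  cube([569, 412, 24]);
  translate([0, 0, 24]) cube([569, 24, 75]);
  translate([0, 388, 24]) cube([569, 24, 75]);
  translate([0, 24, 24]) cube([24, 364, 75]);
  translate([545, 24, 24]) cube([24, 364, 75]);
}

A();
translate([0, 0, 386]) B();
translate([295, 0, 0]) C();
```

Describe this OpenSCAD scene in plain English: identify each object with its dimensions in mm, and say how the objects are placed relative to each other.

A is a four-legged stool. The seat is 295×325 mm, 38 mm thick, top at z = 386 mm. It stands on four square legs, each 42×42 mm in cross-section, from z = 0 to the seat underside, each flush with a corner of the seat.

B is a spool: two coaxial disc flanges of radius 137 mm and thickness 11 mm, joined by a core cylinder of radius 41 mm and height 218 mm. The lower flange rests on z = 0 and the three cylinders share a vertical axis.

C is an open storage box with external size 569×412×99 mm and wall thickness 24 mm (the base is also 24 mm thick). The base covers the whole footprint; the four walls stand on the base, with the y-facing walls full-width and the x-facing walls fitting between their inner faces.

The spool is on top of the stool. The open box is against the stool's +x side, with their −y faces flush.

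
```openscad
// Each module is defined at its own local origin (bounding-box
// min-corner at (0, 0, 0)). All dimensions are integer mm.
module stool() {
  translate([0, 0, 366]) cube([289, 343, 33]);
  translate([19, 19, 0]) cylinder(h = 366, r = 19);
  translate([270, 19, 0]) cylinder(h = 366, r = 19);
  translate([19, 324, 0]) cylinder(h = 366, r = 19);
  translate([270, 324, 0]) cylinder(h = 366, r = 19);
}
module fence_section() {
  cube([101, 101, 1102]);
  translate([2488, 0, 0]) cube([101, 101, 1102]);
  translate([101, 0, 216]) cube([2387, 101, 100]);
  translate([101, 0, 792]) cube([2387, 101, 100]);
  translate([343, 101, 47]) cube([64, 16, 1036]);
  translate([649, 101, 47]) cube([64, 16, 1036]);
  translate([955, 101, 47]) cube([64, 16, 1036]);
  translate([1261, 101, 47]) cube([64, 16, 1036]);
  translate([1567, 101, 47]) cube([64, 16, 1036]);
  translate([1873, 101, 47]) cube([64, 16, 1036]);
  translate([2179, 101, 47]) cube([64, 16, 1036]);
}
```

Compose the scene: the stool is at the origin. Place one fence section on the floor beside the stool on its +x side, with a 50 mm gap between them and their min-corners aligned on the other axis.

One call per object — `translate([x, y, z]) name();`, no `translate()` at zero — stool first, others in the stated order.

stool();
translate([339, 0, 0]) fence_section();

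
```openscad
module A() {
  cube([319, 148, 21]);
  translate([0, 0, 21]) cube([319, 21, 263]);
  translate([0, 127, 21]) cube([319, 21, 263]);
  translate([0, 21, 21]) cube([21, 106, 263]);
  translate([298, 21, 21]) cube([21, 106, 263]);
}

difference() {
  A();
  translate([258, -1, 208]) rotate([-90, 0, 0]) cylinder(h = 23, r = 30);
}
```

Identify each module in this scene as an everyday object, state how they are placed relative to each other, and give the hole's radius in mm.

A is an open box. The open box has a circular hole through its front wall. The hole's radius is 30 mm.

The subtracted cylinder has r = 30 mm.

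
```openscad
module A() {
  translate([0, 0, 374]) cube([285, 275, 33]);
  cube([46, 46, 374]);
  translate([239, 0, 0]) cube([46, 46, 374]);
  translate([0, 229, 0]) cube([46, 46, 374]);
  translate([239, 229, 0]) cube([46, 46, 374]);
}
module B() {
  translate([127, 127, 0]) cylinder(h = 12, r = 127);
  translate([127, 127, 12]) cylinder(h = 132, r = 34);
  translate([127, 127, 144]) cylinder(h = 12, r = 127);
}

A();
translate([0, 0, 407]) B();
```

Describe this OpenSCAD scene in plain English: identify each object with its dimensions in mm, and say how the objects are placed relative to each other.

A is a four-legged stool. The seat is a 285×275×33 mm slab whose top surface is at z = 407 mm; four square legs, each 46×46 mm in cross-section, run from the floor (z = 0) to the underside of the seat, each flush with a corner of the seat.

B is a spool: two coaxial disc flanges of radius 127 mm and thickness 12 mm, joined by a core cylinder of radius 34 mm and height 132 mm. The lower flange rests on z = 0 and the three cylinders share a vertical axis.

The spool is on top of the stool.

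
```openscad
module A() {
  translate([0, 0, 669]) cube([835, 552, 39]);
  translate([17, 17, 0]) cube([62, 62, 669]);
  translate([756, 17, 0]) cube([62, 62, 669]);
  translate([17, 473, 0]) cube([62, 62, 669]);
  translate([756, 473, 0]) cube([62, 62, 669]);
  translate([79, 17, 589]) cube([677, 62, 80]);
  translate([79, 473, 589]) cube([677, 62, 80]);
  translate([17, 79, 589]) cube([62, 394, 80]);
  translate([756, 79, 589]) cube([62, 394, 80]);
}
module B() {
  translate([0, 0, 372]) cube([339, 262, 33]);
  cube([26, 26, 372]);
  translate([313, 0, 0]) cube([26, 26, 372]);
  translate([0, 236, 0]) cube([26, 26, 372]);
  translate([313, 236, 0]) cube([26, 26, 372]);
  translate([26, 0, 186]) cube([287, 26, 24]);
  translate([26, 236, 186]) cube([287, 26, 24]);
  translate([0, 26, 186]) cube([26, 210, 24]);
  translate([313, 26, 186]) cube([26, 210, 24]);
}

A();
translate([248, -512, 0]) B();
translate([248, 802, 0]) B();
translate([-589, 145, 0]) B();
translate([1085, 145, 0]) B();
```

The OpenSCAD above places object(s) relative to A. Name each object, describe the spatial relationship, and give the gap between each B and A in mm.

A is a table. B is a stool. Four stools sit around the table at the −y, +y, −x, +x sides. The gap between each stool and the table is 250 mm.

Each stool's nearest face is 250 mm from the table's bounding box.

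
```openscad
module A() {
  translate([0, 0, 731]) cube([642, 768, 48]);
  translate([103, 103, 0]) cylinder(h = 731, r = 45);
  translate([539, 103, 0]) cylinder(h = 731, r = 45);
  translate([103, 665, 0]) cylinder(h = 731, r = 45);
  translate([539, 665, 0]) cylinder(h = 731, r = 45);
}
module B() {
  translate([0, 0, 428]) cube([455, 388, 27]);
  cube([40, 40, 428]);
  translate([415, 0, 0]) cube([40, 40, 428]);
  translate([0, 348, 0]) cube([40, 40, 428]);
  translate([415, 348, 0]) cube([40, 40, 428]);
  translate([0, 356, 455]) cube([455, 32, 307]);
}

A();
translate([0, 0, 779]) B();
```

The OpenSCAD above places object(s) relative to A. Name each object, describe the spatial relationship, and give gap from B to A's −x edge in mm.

The chair's min-x is at 0; the table's min-x is 0; gap = 0 mm.

A is a table. B is a chair. The chair is on top of the table. The gap from the chair to the table's −x edge is 0 mm.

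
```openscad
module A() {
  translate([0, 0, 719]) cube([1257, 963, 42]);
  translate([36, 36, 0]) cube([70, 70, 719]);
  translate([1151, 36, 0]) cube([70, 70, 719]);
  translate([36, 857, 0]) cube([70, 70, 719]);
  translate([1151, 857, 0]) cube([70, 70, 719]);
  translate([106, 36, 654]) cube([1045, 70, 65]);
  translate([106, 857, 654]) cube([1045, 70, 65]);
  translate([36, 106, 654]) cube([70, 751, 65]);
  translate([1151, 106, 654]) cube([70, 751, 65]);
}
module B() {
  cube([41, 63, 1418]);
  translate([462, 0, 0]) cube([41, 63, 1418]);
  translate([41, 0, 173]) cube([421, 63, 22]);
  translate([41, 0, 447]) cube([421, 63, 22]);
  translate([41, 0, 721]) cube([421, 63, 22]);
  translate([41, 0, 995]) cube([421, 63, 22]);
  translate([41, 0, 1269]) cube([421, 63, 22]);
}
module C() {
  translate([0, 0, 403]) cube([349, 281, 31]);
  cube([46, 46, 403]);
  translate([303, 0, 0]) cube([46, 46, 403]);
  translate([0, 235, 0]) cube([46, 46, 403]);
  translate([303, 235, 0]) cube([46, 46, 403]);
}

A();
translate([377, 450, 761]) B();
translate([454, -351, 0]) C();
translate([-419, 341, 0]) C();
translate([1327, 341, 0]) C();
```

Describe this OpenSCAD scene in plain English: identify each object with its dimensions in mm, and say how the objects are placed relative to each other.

A is a rectangular dining table. The top is 1257×963×42 mm with its upper surface at z = 761 mm. It stands on four 70×70 mm square legs, each inset 36 mm from the nearest pair of top edges, running from the floor to the underside of the top. Four apron rails, 70 mm thick and 65 mm tall, run between adjacent legs with their top edges flush with the underside of the top and their outer faces flush with the legs' outer faces.

B is a wooden ladder with two side rails of 41×63 mm section and 1418 mm height, set 503 mm apart overall. Between them run 5 rectangular rungs (63 mm deep, 22 mm thick), front faces flush with the rails' −y face. The bottom of the first rung is 173 mm above the floor and each subsequent rung is 274 mm higher than the one below.

C is a four-legged stool. The seat is 349×281 mm, 31 mm thick, top at z = 434 mm. It stands on four square legs, each 46×46 mm in cross-section, from z = 0 to the seat underside, each flush with a corner of the seat.

The ladder is on top of the table, centred. Three stools sit around the table at the −y, −x, +x sides.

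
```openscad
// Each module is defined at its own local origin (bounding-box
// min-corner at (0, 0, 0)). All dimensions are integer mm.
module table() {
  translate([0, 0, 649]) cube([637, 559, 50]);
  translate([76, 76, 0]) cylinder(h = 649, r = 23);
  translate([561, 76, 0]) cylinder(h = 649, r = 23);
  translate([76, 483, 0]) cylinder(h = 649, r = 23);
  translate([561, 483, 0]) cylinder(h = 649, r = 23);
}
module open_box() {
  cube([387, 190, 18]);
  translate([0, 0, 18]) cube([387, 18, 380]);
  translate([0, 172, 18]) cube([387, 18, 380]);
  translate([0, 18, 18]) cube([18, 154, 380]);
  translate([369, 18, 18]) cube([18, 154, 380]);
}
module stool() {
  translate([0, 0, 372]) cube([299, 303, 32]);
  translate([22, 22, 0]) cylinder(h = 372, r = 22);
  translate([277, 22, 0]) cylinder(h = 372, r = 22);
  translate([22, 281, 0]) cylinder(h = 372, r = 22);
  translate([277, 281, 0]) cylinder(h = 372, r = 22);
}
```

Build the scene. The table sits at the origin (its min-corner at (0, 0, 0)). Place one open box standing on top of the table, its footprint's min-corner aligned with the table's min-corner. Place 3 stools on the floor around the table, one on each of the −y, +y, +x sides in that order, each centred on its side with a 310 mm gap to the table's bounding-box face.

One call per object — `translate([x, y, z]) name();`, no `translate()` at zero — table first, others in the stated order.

table();
translate([0, 0, 699]) open_box();
translate([169, -613, 0]) stool();
translate([169, 869, 0]) stool();
translate([947, 128, 0]) stool();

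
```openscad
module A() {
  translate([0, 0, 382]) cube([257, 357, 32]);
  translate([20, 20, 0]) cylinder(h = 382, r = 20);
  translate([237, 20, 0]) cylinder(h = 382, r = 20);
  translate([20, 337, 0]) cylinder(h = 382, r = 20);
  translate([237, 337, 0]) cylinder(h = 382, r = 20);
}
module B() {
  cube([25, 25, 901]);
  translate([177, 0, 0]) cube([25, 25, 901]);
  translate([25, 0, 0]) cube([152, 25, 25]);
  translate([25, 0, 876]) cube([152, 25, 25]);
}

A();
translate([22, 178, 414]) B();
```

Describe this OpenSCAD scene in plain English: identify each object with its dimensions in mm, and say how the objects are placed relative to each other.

A is a four-legged stool. The seat is a 257×357×32 mm slab whose top surface is at z = 414 mm; four round legs, each 40 mm in diameter, run from the floor (z = 0) to the underside of the seat, each leg's axis is inset half a diameter from the nearest pair of seat edges (so the leg's bounding box is flush with the corner).

B is a picture frame with a 152×851 mm rectangular opening (x by z) and a uniform 25 mm border on every side. Frame depth is 25 mm along y. It is built from two vertical stiles running the full outside height and two horizontal rails spanning the gap between the stiles.

The picture frame is on top of the stool.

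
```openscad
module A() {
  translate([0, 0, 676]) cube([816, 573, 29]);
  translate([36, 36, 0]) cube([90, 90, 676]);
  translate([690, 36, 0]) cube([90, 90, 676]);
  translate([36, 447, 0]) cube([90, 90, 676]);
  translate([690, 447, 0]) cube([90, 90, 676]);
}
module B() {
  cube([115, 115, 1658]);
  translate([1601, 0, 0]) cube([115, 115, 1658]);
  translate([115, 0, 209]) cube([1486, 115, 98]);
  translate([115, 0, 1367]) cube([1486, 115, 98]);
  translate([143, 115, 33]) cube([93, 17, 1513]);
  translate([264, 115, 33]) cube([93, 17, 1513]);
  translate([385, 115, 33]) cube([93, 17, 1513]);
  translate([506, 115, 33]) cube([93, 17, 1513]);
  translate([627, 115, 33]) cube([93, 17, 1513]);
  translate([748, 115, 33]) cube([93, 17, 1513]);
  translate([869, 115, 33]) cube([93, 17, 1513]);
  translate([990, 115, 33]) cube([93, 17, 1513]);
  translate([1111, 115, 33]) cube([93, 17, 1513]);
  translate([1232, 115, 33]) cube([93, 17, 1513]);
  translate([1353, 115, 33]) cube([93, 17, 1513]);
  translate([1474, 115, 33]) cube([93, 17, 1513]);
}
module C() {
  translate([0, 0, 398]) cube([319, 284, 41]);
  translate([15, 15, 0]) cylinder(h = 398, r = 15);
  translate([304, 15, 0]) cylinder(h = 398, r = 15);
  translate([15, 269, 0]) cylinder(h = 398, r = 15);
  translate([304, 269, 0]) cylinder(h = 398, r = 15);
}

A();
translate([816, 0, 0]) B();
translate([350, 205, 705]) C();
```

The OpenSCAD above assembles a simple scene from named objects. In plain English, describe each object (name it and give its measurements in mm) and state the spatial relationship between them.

A is a table: top 816 mm (x) × 573 mm (y), 29 mm thick, upper face at z = 705 mm, on four 90×90 mm square legs, each inset 36 mm from the nearest pair of top edges, running from z = 0 to the bottom of the top.

B is a fence section. Two 115×115 mm posts, 1658 mm tall, stand on the floor with a clear span of 1486 mm between their inner faces. Two horizontal rails of 115×98 mm section span the gap between the posts with their undersides at z = 209 mm and z = 1367 mm, flush with the posts' −y face. 12 pickets, each 93 mm wide, 17 mm thick and 1513 mm tall, are fixed to the +y face of the rails with their bottoms at z = 33 mm, evenly spaced across the span with equal gaps (rounded down to the nearest mm) at the −x end and between each pair — any rounding remainder accumulates at the +x end.

C is a four-legged stool. The seat is a 319×284×41 mm slab whose top surface is at z = 439 mm; four round legs, each 30 mm in diameter, run from the floor (z = 0) to the underside of the seat, each leg's axis is inset half a diameter from the nearest pair of seat edges (so the leg's bounding box is flush with the corner).

The fence section is against the table's +x side, with their −y faces flush. The stool is on top of the table.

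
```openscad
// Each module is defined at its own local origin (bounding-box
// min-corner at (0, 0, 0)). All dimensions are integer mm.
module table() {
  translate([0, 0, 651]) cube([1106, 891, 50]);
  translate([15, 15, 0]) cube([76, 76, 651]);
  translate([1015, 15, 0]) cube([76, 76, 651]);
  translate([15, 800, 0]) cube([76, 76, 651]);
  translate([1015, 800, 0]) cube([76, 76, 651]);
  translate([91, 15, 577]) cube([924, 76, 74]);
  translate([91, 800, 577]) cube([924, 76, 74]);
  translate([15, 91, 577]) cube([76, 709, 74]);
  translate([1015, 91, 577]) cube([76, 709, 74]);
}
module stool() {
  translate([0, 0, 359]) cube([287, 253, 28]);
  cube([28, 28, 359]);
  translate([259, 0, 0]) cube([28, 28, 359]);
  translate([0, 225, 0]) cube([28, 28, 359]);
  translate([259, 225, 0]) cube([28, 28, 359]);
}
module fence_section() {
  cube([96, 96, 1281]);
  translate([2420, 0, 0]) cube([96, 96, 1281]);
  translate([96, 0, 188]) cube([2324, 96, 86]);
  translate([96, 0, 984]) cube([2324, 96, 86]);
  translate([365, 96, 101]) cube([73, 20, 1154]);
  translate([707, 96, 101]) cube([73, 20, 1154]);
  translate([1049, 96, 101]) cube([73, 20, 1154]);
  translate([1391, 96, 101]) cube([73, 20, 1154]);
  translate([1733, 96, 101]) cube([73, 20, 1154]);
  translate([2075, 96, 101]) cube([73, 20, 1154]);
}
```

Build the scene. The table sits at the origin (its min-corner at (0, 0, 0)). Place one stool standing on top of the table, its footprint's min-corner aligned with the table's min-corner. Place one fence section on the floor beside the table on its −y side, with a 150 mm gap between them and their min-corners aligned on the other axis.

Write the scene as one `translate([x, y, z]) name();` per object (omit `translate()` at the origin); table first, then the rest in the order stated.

table();
translate([0, 0, 701]) stool();
translate([0, -266, 0]) fence_section();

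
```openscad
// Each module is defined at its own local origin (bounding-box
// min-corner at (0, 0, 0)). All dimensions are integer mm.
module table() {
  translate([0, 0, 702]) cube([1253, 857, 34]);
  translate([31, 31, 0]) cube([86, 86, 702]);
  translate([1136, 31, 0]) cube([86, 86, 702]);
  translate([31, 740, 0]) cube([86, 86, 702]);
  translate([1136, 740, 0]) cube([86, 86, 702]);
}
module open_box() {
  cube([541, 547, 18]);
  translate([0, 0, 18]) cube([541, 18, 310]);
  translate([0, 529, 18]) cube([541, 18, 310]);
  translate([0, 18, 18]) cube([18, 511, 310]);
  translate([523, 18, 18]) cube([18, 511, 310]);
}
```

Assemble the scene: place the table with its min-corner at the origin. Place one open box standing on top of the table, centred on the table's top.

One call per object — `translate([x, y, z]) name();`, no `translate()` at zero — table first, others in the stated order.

table();
translate([356, 155, 736]) open_box();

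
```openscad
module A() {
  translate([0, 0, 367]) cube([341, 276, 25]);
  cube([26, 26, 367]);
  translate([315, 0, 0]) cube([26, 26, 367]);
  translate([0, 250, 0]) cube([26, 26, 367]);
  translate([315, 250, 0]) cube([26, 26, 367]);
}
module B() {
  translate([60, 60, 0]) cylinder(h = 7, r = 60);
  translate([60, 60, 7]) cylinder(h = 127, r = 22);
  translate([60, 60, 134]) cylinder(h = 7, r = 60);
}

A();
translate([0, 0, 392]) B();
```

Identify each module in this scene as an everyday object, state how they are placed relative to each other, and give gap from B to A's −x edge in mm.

The spool's min-x is at 0; the stool's min-x is 0; gap = 0 mm.

A is a stool. B is a spool. The spool is on top of the stool. The gap from the spool to the stool's −x edge is 0 mm.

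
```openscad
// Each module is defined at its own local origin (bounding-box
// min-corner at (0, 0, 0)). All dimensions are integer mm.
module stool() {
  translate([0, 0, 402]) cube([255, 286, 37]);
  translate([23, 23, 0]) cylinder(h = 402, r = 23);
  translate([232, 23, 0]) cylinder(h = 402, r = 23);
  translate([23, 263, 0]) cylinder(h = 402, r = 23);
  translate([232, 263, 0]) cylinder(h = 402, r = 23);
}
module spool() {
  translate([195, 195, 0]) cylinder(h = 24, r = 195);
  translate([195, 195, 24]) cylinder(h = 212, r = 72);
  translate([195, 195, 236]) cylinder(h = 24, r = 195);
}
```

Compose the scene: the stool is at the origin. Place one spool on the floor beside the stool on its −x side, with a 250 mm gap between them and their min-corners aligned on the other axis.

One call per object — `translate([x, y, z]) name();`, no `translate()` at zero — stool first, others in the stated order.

stool();
translate([-640, 0, 0]) spool();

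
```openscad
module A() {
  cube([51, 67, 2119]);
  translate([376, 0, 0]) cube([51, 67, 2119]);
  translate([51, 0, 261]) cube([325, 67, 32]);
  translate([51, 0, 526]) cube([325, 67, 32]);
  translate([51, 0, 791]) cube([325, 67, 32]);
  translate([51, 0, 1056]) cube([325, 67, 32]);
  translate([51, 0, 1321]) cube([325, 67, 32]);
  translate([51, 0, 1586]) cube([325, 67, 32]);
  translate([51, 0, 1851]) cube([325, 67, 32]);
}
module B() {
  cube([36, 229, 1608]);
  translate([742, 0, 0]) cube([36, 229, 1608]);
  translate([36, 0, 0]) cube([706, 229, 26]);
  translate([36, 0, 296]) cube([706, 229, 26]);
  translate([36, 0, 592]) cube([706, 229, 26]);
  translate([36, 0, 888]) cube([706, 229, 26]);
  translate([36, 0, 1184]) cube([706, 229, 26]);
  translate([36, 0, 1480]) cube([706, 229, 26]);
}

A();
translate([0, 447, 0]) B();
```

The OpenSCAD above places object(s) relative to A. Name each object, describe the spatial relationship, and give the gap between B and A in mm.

A is a ladder. B is a bookshelf. The bookshelf is on the floor beside the ladder on its +y side. The gap between the bookshelf and the ladder is 380 mm.

The bookshelf's nearest face is 380 mm from the ladder's +y face.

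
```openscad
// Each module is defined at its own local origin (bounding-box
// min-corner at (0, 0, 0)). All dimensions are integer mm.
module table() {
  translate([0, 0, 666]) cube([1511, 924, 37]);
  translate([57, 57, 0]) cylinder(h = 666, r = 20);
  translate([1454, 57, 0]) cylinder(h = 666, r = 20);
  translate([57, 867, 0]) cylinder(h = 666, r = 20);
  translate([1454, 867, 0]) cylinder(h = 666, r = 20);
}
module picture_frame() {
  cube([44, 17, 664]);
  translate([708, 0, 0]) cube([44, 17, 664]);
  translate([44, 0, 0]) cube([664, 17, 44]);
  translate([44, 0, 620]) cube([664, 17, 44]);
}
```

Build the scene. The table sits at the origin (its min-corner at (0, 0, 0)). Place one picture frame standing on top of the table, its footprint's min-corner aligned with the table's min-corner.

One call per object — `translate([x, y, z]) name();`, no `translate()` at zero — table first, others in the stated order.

table();
translate([0, 0, 703]) picture_frame();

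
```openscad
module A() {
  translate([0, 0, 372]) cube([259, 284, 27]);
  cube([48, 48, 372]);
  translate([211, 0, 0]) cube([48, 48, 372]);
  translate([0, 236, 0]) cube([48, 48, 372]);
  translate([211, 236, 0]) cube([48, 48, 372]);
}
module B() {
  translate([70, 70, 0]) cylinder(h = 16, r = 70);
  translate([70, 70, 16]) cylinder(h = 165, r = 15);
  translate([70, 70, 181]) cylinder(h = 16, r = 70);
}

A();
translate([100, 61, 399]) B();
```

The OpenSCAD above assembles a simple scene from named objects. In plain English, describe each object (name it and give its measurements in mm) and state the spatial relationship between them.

A is a four-legged stool. The seat is a 259×284×27 mm slab whose top surface is at z = 399 mm; four square legs, each 48×48 mm in cross-section, run from the floor (z = 0) to the underside of the seat, each flush with a corner of the seat.

B is a spool: two coaxial disc flanges of radius 70 mm and thickness 16 mm, joined by a core cylinder of radius 15 mm and height 165 mm. The lower flange rests on z = 0 and the three cylinders share a vertical axis.

The spool is on top of the stool.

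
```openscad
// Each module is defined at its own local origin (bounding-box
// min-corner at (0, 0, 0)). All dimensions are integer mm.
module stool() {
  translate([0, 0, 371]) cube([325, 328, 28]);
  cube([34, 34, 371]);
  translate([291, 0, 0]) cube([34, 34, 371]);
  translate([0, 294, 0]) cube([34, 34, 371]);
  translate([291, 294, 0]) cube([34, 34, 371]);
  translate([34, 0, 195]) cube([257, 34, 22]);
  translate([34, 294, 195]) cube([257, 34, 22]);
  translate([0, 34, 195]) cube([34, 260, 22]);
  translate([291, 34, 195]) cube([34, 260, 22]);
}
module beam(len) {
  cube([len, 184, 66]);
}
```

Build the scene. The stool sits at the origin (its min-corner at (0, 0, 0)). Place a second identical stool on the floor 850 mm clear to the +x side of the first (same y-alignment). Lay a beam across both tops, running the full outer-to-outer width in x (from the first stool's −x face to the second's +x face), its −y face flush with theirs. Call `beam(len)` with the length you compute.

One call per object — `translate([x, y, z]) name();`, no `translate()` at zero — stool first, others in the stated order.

stool();
translate([1175, 0, 0]) stool();
translate([0, 0, 399]) beam(1500);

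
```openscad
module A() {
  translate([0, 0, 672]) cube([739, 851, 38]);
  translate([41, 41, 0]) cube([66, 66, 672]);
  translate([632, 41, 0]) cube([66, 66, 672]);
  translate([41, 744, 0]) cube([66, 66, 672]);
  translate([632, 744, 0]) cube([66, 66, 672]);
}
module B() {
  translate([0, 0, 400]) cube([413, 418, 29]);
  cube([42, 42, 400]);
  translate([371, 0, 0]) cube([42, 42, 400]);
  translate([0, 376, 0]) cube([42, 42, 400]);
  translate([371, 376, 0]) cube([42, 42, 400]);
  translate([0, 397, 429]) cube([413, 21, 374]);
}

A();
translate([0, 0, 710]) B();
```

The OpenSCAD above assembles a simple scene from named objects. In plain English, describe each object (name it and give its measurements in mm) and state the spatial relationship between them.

A is a table with a 739×851 mm rectangular top, 38 mm thick, top surface at z = 710 mm, supported by four 66×66 mm square legs, each inset 41 mm from the nearest pair of top edges, running from the floor.

B is a chair: 413×418 mm seat, 29 mm thick, top at z = 429 mm, on four 42 mm square corner legs flush with the seat edges. A 21 mm thick backrest slab spans the full seat width, extending 374 mm above the seat top, its back face flush with the seat's +y edge.

The chair is on top of the table.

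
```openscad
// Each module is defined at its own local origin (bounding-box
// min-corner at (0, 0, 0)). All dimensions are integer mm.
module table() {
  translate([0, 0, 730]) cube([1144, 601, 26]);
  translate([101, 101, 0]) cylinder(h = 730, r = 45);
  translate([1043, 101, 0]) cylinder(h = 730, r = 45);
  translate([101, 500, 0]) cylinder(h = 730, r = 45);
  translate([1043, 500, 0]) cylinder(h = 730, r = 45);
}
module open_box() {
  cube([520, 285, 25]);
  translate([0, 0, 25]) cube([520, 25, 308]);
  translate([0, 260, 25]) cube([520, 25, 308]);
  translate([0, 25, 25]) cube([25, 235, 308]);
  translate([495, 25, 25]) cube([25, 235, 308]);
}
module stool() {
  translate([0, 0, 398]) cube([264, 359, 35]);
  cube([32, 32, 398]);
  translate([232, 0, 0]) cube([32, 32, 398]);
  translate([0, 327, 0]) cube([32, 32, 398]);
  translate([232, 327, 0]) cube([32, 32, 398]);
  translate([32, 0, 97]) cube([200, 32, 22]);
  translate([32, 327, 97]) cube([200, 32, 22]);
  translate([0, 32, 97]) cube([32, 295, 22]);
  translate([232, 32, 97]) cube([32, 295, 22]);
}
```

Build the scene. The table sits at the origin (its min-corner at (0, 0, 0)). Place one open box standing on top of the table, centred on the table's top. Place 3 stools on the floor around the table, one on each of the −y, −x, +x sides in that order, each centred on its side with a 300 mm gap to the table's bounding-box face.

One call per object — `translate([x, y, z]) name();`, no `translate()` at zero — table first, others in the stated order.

table();
translate([312, 158, 756]) open_box();
translate([440, -659, 0]) stool();
translate([-564, 121, 0]) stool();
translate([1444, 121, 0]) stool();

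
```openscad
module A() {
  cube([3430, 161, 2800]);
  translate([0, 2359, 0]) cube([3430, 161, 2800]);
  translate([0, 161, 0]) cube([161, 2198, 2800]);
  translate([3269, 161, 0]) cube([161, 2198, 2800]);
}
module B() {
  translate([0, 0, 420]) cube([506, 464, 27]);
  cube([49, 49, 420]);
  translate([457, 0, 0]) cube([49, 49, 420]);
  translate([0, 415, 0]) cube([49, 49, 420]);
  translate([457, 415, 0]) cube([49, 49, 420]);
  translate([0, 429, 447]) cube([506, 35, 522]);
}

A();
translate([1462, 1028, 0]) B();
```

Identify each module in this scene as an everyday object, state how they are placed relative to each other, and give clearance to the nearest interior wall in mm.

Clearances: x = 1301, y = 867; minimum 867 mm.

A is a house frame. B is a chair. The chair sits inside the house frame, centred. The clearance to the nearest interior wall is 867 mm.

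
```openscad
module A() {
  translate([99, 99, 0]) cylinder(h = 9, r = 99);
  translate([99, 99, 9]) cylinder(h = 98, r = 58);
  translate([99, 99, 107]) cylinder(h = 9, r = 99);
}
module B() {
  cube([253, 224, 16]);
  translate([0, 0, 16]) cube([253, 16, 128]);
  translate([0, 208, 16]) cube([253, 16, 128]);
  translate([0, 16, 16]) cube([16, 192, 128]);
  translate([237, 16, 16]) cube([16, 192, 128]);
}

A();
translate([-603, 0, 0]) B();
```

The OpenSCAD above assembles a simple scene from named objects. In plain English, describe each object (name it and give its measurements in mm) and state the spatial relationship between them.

A is a spool: two coaxial disc flanges of radius 99 mm and thickness 9 mm, joined by a core cylinder of radius 58 mm and height 98 mm. The lower flange rests on z = 0 and the three cylinders share a vertical axis.

B is an open-topped rectangular box: outside dimensions 253×224×144 mm, with a uniform wall and base thickness of 16 mm. The base is a full 253×224 slab on the floor; four walls sit on top of the base. The front and back walls (the −y and +y sides) span the full width; the two side walls fit between them.

The open box is on the floor beside the spool on its −x side.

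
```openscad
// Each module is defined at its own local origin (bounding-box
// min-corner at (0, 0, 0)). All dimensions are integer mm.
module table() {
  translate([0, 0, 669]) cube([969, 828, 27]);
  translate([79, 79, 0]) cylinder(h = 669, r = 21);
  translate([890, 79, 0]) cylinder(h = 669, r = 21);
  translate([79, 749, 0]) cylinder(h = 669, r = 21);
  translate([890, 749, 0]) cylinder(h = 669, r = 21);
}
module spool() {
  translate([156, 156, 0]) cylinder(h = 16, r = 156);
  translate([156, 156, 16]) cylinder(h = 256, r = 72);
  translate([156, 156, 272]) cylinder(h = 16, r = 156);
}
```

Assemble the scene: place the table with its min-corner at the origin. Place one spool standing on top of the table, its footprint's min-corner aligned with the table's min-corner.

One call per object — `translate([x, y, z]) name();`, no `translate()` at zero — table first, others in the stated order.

table();
translate([0, 0, 696]) spool();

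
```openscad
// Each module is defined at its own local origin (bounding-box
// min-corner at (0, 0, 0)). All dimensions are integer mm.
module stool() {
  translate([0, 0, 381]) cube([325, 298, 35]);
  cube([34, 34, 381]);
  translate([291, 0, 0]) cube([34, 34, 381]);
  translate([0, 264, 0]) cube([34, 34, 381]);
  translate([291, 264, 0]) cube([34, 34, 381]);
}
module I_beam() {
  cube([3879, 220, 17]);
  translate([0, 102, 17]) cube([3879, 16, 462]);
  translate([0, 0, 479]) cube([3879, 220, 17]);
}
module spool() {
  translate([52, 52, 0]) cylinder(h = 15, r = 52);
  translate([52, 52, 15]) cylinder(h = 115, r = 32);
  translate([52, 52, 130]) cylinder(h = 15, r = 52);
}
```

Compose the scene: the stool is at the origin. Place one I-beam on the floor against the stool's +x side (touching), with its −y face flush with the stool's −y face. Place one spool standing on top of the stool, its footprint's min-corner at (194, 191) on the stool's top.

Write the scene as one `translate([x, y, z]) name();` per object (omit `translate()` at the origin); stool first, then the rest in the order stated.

stool();
translate([325, 0, 0]) I_beam();
translate([194, 191, 416]) spool();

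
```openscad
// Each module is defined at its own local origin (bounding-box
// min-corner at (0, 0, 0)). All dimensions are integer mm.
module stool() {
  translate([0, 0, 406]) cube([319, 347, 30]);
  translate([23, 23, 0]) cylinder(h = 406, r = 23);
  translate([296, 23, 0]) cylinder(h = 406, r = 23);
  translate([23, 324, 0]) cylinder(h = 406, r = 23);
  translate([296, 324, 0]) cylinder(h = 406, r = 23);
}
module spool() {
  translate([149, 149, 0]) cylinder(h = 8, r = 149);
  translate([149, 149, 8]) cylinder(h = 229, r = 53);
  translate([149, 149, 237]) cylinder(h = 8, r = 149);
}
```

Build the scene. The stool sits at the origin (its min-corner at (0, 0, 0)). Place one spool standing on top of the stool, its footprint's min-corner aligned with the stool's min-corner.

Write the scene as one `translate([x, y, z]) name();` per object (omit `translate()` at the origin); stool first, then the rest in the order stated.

stool();
translate([0, 0, 436]) spool();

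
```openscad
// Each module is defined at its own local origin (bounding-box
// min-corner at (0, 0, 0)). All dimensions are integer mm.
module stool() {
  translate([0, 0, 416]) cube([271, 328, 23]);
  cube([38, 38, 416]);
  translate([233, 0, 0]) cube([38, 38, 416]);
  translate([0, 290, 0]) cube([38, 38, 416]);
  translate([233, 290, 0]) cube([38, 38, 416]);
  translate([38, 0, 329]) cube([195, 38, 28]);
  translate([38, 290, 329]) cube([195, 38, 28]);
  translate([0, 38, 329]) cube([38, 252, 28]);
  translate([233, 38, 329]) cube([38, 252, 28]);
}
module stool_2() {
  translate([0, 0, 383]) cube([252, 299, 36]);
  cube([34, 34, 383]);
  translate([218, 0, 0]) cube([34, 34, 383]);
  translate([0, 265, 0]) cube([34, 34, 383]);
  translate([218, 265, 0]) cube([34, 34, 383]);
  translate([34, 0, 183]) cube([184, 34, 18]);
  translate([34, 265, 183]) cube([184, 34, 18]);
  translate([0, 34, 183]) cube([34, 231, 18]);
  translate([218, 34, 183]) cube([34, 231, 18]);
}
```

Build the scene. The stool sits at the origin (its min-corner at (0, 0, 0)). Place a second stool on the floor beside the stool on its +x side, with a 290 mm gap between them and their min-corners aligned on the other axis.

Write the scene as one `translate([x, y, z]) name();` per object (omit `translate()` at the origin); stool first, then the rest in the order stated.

stool();
translate([561, 0, 0]) stool_2();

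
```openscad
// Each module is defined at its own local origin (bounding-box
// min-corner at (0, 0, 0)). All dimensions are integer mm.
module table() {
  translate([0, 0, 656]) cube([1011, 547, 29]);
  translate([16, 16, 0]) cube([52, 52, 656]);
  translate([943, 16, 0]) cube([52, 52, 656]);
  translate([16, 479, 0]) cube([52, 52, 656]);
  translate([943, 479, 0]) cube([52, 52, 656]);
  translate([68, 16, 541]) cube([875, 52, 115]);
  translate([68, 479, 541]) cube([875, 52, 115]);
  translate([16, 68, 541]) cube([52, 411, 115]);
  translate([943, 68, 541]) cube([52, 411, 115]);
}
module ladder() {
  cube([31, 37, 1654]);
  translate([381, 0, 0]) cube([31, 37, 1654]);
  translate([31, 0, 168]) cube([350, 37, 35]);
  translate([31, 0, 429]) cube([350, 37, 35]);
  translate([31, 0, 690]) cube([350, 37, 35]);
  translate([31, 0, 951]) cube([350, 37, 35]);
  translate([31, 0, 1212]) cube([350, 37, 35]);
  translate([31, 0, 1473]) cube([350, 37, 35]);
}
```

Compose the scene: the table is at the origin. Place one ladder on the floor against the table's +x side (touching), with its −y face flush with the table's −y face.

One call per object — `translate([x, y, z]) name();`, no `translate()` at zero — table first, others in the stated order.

table();
translate([1011, 0, 0]) ladder();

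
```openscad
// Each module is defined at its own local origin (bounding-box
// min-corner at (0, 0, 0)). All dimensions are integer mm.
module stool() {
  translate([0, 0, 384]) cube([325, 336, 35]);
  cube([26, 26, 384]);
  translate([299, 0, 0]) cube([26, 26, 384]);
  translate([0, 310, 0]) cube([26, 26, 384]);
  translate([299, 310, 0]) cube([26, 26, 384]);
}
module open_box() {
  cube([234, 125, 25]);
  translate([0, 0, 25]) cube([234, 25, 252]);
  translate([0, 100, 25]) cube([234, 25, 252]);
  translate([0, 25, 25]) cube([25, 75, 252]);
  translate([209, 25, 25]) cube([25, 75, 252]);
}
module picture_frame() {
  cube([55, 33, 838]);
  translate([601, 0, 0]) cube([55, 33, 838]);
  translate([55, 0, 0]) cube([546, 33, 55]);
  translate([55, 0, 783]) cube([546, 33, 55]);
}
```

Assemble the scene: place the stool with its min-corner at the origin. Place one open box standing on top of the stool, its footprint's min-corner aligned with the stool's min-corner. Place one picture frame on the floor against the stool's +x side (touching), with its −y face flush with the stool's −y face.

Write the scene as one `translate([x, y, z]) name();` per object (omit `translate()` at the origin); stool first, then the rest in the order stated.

stool();
translate([0, 0, 419]) open_box();
translate([325, 0, 0]) picture_frame();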